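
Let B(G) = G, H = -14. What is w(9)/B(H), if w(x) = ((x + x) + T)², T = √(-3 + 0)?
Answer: -(18 + I*√3)²/14 ≈ -22.929 - 4.4538*I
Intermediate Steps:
T = I*√3 (T = √(-3) = I*√3 ≈ 1.732*I)
w(x) = (2*x + I*√3)² (w(x) = ((x + x) + I*√3)² = (2*x + I*√3)²)
w(9)/B(H) = (2*9 + I*√3)²/(-14) = (18 + I*√3)²*(-1/14) = -(18 + I*√3)²/14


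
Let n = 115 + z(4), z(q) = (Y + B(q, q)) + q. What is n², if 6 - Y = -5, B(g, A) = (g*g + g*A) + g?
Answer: 27556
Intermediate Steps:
B(g, A) = g + g² + A*g (B(g, A) = (g² + A*g) + g = g + g² + A*g)
Y = 11 (Y = 6 - 1*(-5) = 6 + 5 = 11)
z(q) = 11 + q + q*(1 + 2*q) (z(q) = (11 + q*(1 + q + q)) + q = (11 + q*(1 + 2*q)) + q = 11 + q + q*(1 + 2*q))
n = 166 (n = 115 + (11 + 4 + 4*(1 + 2*4)) = 115 + (11 + 4 + 4*(1 + 8)) = 115 + (11 + 4 + 4*9) = 115 + (11 + 4 + 36) = 115 + 51 = 166)
n² = 166² = 27556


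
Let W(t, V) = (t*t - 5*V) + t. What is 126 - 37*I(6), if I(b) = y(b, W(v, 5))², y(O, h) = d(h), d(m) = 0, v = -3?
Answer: 126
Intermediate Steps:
W(t, V) = t + t² - 5*V (W(t, V) = (t² - 5*V) + t = t + t² - 5*V)
y(O, h) = 0
I(b) = 0 (I(b) = 0² = 0)
126 - 37*I(6) = 126 - 37*0 = 126 + 0 = 126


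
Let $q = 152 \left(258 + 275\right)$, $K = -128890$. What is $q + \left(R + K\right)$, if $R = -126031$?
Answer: $-173905$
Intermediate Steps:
$q = 81016$ ($q = 152 \cdot 533 = 81016$)
$q + \left(R + K\right) = 81016 - 254921 = -173905$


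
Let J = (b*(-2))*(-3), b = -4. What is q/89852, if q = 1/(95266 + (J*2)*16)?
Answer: 1/8490834296 ≈ 1.1777e-10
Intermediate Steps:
J = -24 (J = -4*(-2)*(-3) = 8*(-3) = -24)
q = 1/94498 (q = 1/(95266 - 24*2*16) = 1/(95266 - 48*16) = 1/(95266 - 768) = 1/94498 ≈ 1.0582e-5)
q/89852 = (1/94498)/89852 = (1/94498)*(1/89852) = 1/8490834296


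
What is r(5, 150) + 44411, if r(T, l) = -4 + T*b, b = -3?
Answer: 44392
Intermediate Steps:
r(T, l) = -4 - 3*T (r(T, l) = -4 + T*(-3) = -4 - 3*T)
r(5, 150) + 44411 = (-4 - 3*5) + 44411 = (-4 - 15) + 44411 = -19 + 44411 = 44392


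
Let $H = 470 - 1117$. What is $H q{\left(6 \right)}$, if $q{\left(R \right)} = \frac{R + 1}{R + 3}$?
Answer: $- \frac{4529}{9} \approx -503.22$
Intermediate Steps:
$H = -647$
$q{\left(R \right)} = \frac{1 + R}{3 + R}$
$H q{\left(6 \right)} = - 647 \frac{1 + 6}{3 + 6} = - 647 \cdot \frac{1}{9} \cdot 7 = \left(-647\right) \frac{7}{9} = - \frac{4529}{9}$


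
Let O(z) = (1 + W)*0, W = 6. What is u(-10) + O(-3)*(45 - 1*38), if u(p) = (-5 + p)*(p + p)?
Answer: 300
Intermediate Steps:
O(z) = 0 (O(z) = (1 + 6)*0 = 7*0 = 0)
u(p) = 2*p*(-5 + p) (u(p) = (-5 + p)*(2*p) = 2*p*(-5 + p))
u(-10) + O(-3)*(45 - 1*38) = 2*(-10)*(-5 - 10) + 0*(45 - 1*38) = 2*(-10)*(-15) + 0*(45 - 38) = 300 + 0*7 = 300 + 0 = 300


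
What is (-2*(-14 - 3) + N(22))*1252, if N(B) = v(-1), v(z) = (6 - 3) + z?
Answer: 45072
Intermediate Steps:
v(z) = 3 + z
N(B) = 2 (N(B) = 3 - 1 = 2)
(-2*(-14 - 3) + N(22))*1252 = (-2*(-14 - 3) + 2)*1252 = (-2*(-17) + 2)*1252 = (34 + 2)*1252 = 36*1252 = 45072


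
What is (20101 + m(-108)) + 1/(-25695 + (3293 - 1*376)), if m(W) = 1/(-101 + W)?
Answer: 95692837815/4760602 ≈ 20101.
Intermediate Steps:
(20101 + m(-108)) + 1/(-25695 + (3293 - 1*376)) = (20101 + 1/(-101 - 108)) + 1/(-25695 + (3293 - 1*376)) = (20101 + 1/(-209)) + 1/(-25695 + (3293 - 376)) = (20101 - 1/209) + 1/(-25695 + 2917) = 4201108/209 + 1/(-22778) = 4201108/209 - 1/22778 = 95692837815/4760602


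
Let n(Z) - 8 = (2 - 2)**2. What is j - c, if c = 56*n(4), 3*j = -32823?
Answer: -11389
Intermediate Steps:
n(Z) = 8 (n(Z) = 8 + (2 - 2)**2 = 8 + 0**2 = 8 + 0 = 8)
j = -10941 (j = (1/3)*(-32823) = -10941)
c = 448 (c = 56*8 = 448)
j - c = -10941 - 1*448 = -10941 - 448 = -11389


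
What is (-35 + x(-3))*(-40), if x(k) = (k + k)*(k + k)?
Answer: -40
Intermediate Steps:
x(k) = 4*k² (x(k) = (2*k)*(2*k) = 4*k²)
(-35 + x(-3))*(-40) = (-35 + 4*(-3)²)*(-40) = (-35 + 4*9)*(-40) = (-35 + 36)*(-40) = 1*(-40) = -40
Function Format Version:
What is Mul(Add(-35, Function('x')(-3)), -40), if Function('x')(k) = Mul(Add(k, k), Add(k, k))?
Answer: -40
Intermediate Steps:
Function('x')(k) = Mul(4, Pow(k, 2)) (Function('x')(k) = Mul(Mul(2, k), Mul(2, k)) = Mul(4, Pow(k, 2)))
Mul(Add(-35, Function('x')(-3)), -40) = Mul(Add(-35, Mul(4, Pow(-3, 2))), -40) = Mul(Add(-35, Mul(4, 9)), -40) = Mul(Add(-35, 36), -40) = Mul(1, -40) = -40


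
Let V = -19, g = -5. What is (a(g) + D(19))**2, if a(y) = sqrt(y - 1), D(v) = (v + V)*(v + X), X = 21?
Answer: -6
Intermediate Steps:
D(v) = (-19 + v)*(21 + v) (D(v) = (v - 19)*(v + 21) = (-19 + v)*(21 + v))
a(y) = sqrt(-1 + y)
(a(g) + D(19))**2 = (sqrt(-1 - 5) + (-399 + 19**2 + 2*19))**2 = (sqrt(-6) + (-399 + 361 + 38))**2 = (I*sqrt(6) + 0)**2 = (I*sqrt(6))**2 = -6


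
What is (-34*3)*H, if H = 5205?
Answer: -530910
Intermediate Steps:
(-34*3)*H = -34*3*5205 = -102*5205 = -530910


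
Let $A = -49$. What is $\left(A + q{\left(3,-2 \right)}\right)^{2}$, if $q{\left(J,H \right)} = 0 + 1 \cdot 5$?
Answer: $1936$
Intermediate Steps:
$q{\left(J,H \right)} = 5$ ($q{\left(J,H \right)} = 0 + 5 = 5$)
$\left(A + q{\left(3,-2 \right)}\right)^{2} = \left(-49 + 5\right)^{2} = \left(-44\right)^{2} = 1936$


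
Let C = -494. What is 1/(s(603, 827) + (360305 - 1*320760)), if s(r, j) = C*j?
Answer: -1/368993 ≈ -2.7101e-6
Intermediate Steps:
s(r, j) = -494*j
1/(s(603, 827) + (360305 - 1*320760)) = 1/(-494*827 + (360305 - 1*320760)) = 1/(-408538 + (360305 - 320760)) = 1/(-408538 + 39545) = 1/(-368993) = -1/368993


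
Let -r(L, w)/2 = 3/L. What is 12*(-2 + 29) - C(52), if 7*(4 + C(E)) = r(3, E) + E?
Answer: 2246/7 ≈ 320.86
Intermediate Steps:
r(L, w) = -6/L
C(E) = -30/7 + E/7 (C(E) = -4 + (-6/3 + E)/7 = -4 + (-6*⅓ + E)/7 = -4 + (-2 + E)/7 = -4 + (-2/7 + E/7) = -30/7 + E/7)
12*(-2 + 29) - C(52) = 12*(-2 + 29) - (-30/7 + (⅐)*52) = 12*27 - (-30/7 + 52/7) = 324 - 1*22/7 = 324 - 22/7 = 2246/7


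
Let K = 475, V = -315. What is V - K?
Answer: -790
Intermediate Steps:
V - K = -315 - 1*475 = -315 - 475 = -790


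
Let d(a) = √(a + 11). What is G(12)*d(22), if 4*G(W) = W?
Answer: 3*√33 ≈ 17.234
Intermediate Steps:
G(W) = W/4
d(a) = √(11 + a)
G(12)*d(22) = ((¼)*12)*√(11 + 22) = 3*√33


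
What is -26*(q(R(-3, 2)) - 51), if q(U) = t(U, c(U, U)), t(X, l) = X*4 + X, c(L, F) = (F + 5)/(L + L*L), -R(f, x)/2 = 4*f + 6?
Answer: -234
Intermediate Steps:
R(f, x) = -12 - 8*f (R(f, x) = -2*(4*f + 6) = -2*(6 + 4*f) = -12 - 8*f)
c(L, F) = (5 + F)/(L + L²)
t(X, l) = 5*X (t(X, l) = 4*X + X = 5*X)
q(U) = 5*U
-26*(q(R(-3, 2)) - 51) = -26*(5*(-12 - 8*(-3)) - 51) = -26*(5*(-12 + 24) - 51) = -26*(5*12 - 51) = -26*(60 - 51) = -26*9 = -234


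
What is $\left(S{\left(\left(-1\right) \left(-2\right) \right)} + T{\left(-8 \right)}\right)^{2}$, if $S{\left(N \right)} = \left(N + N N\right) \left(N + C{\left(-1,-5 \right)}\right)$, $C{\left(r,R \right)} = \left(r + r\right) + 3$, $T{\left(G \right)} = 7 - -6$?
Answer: $961$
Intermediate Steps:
$T{\left(G \right)} = 13$ ($T{\left(G \right)} = 7 + 6 = 13$)
$C{\left(r,R \right)} = 3 + 2 r$ ($C{\left(r,R \right)} = 2 r + 3 = 3 + 2 r$)
$S{\left(N \right)} = \left(1 + N\right) \left(N + N^{2}\right)$ ($S{\left(N \right)} = \left(N + N N\right) \left(N + \left(3 + 2 \left(-1\right)\right)\right) = \left(N + N^{2}\right) \left(N + \left(3 - 2\right)\right) = \left(N + N^{2}\right) \left(N + 1\right) = \left(N + N^{2}\right) \left(1 + N\right) = \left(1 + N\right) \left(N + N^{2}\right)$)
$\left(S{\left(\left(-1\right) \left(-2\right) \right)} + T{\left(-8 \right)}\right)^{2} = \left(\left(-1\right) \left(-2\right) \left(1 + \left(\left(-1\right) \left(-2\right)\right)^{2} + 2 \left(\left(-1\right) \left(-2\right)\right)\right) + 13\right)^{2} = \left(2 \left(1 + 2^{2} + 2 \cdot 2\right) + 13\right)^{2} = \left(2 \left(1 + 4 + 4\right) + 13\right)^{2} = \left(2 \cdot 9 + 13\right)^{2} = \left(18 + 13\right)^{2} = 31^{2} = 961$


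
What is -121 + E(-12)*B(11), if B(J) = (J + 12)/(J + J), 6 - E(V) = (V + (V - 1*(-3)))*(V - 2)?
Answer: -4643/11 ≈ -422.09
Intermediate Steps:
E(V) = 6 - (-2 + V)*(3 + 2*V) (E(V) = 6 - (V + (V - 1*(-3)))*(V - 2) = 6 - (V + (V + 3))*(-2 + V) = 6 - (V + (3 + V))*(-2 + V) = 6 - (3 + 2*V)*(-2 + V) = 6 - (-2 + V)*(3 + 2*V))
B(J) = (12 + J)/(2*J) (B(J) = (12 + J)/((2*J)) = (12 + J)*(1/(2*J)) = (12 + J)/(2*J))
-121 + E(-12)*B(11) = -121 + (12 - 12 - 2*(-12)²)*((½)*(12 + 11)/11) = -121 + (12 - 12 - 2*144)*((½)*(1/11)*23) = -121 + (12 - 12 - 288)*(23/22) = -121 - 288*23/22 = -121 - 3312/11 = -4643/11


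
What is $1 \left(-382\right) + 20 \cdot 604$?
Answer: $11698$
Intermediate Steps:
$1 \left(-382\right) + 20 \cdot 604 = -382 + 12080 = 11698$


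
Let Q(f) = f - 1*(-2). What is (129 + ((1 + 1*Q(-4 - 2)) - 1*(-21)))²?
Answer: 21609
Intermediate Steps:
Q(f) = 2 + f (Q(f) = f + 2 = 2 + f)
(129 + ((1 + 1*Q(-4 - 2)) - 1*(-21)))² = (129 + ((1 + 1*(2 + (-4 - 2))) - 1*(-21)))² = (129 + ((1 + 1*(2 - 6)) + 21))² = (129 + ((1 + 1*(-4)) + 21))² = (129 + ((1 - 4) + 21))² = (129 + (-3 + 21))² = (129 + 18)² = 147² = 21609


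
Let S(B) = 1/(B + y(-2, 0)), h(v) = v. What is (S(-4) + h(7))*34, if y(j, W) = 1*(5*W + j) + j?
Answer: 935/4 ≈ 233.75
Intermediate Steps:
y(j, W) = 2*j + 5*W (y(j, W) = 1*(j + 5*W) + j = (j + 5*W) + j = 2*j + 5*W)
S(B) = 1/(-4 + B) (S(B) = 1/(B + (2*(-2) + 5*0)) = 1/(B + (-4 + 0)) = 1/(B - 4) = 1/(-4 + B))
(S(-4) + h(7))*34 = (1/(-4 - 4) + 7)*34 = (1/(-8) + 7)*34 = (-⅛ + 7)*34 = (55/8)*34 = 935/4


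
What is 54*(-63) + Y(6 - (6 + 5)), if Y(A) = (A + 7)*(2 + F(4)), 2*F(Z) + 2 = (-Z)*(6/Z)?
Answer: -3406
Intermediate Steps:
F(Z) = -4 (F(Z) = -1 + ((-Z)*(6/Z))/2 = -1 + (½)*(-6) = -1 - 3 = -4)
Y(A) = -14 - 2*A (Y(A) = (A + 7)*(2 - 4) = (7 + A)*(-2) = -14 - 2*A)
54*(-63) + Y(6 - (6 + 5)) = 54*(-63) + (-14 - 2*(6 - (6 + 5))) = -3402 + (-14 - 2*(6 - 1*11)) = -3402 + (-14 - 2*(6 - 11)) = -3402 + (-14 - 2*(-5)) = -3402 + (-14 + 10) = -3402 - 4 = -3406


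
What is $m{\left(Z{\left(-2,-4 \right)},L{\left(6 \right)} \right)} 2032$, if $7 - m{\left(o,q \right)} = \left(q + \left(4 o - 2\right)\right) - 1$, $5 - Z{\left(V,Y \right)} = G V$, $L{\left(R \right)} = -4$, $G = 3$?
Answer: $-60960$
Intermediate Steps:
$Z{\left(V,Y \right)} = 5 - 3 V$
$m{\left(o,q \right)} = 10 - q - 4 o$ ($m{\left(o,q \right)} = 7 - \left(\left(q + \left(4 o - 2\right)\right) - 1\right) = 7 - \left(\left(q + \left(-2 + 4 o\right)\right) - 1\right) = 7 - \left(\left(-2 + q + 4 o\right) - 1\right) = 7 - \left(-3 + q + 4 o\right) = 10 - q - 4 o$)
$m{\left(Z{\left(-2,-4 \right)},L{\left(6 \right)} \right)} 2032 = \left(10 - -4 - 4 \left(5 - -6\right)\right) 2032 = \left(10 + 4 - 4 \left(5 + 6\right)\right) 2032 = \left(10 + 4 - 44\right) 2032 = \left(-30\right) 2032 = -60960$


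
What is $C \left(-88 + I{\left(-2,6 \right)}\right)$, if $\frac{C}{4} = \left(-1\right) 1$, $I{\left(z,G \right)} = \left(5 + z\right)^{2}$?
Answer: $316$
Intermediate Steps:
$C = -4$ ($C = 4 \left(\left(-1\right) 1\right) = 4 \left(-1\right) = -4$)
$C \left(-88 + I{\left(-2,6 \right)}\right) = - 4 \left(-88 + \left(5 - 2\right)^{2}\right) = - 4 \left(-88 + 3^{2}\right) = - 4 \left(-88 + 9\right) = \left(-4\right) \left(-79\right) = 316$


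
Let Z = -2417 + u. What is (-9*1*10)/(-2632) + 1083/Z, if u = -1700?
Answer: -1239963/5417972 ≈ -0.22886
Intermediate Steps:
Z = -4117 (Z = -2417 - 1700 = -4117)
(-9*1*10)/(-2632) + 1083/Z = (-9*1*10)/(-2632) + 1083/(-4117) = -9*10*(-1/2632) + 1083*(-1/4117) = -90*(-1/2632) - 1083/4117 = 45/1316 - 1083/4117 = -1239963/5417972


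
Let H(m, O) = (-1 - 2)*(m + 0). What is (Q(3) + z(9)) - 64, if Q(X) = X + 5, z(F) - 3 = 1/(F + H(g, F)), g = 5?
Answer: -319/6 ≈ -53.167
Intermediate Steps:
H(m, O) = -3*m
z(F) = 3 + 1/(-15 + F) (z(F) = 3 + 1/(F - 3*5) = 3 + 1/(F - 15) = 3 + 1/(-15 + F))
Q(X) = 5 + X
(Q(3) + z(9)) - 64 = ((5 + 3) + (-44 + 3*9)/(-15 + 9)) - 64 = (8 + (-44 + 27)/(-6)) - 64 = (8 - ⅙*(-17)) - 64 = (8 + 17/6) - 64 = 65/6 - 64 = -319/6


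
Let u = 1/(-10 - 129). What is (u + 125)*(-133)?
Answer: -2310742/139 ≈ -16624.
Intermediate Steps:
u = -1/139 (u = 1/(-139) = -1/139 ≈ -0.0071942)
(u + 125)*(-133) = (-1/139 + 125)*(-133) = (17374/139)*(-133) = -2310742/139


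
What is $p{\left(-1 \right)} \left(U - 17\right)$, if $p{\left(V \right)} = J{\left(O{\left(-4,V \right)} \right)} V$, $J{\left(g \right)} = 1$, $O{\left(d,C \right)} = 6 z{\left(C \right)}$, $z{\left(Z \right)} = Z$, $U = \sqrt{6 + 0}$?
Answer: $17 - \sqrt{6} \approx 14.551$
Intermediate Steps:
$U = \sqrt{6} \approx 2.4495$
$O{\left(d,C \right)} = 6 C$
$p{\left(V \right)} = V$ ($p{\left(V \right)} = 1 V = V$)
$p{\left(-1 \right)} \left(U - 17\right) = - (\sqrt{6} - 17) = - (-17 + \sqrt{6}) = 17 - \sqrt{6}$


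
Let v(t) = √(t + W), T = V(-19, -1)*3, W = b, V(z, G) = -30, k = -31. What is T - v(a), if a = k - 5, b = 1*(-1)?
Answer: -90 - I*√37 ≈ -90.0 - 6.0828*I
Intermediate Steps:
b = -1
W = -1
T = -90 (T = -30*3 = -90)
a = -36 (a = -31 - 5 = -36)
v(t) = √(-1 + t) (v(t) = √(t - 1) = √(-1 + t))
T - v(a) = -90 - √(-1 - 36) = -90 - √(-37) = -90 - I*√37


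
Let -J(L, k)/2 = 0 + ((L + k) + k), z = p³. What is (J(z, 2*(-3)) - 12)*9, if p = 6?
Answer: -3780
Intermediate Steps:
z = 216 (z = 6³ = 216)
J(L, k) = -4*k - 2*L (J(L, k) = -2*(0 + ((L + k) + k)) = -2*(0 + (L + 2*k)) = -2*(L + 2*k) = -4*k - 2*L)
(J(z, 2*(-3)) - 12)*9 = ((-8*(-3) - 2*216) - 12)*9 = ((-4*(-6) - 432) - 12)*9 = ((24 - 432) - 12)*9 = (-408 - 12)*9 = -420*9 = -3780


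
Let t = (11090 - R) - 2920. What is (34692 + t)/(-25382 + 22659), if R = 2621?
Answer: -40241/2723 ≈ -14.778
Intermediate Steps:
t = 5549 (t = (11090 - 1*2621) - 2920 = (11090 - 2621) - 2920 = 8469 - 2920 = 5549)
(34692 + t)/(-25382 + 22659) = (34692 + 5549)/(-25382 + 22659) = 40241/(-2723) = 40241*(-1/2723) = -40241/2723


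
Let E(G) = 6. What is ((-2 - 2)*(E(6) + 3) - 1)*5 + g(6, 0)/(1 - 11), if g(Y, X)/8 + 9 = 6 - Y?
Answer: -889/5 ≈ -177.80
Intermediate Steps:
g(Y, X) = -24 - 8*Y (g(Y, X) = -72 + 8*(6 - Y) = -72 + (48 - 8*Y) = -24 - 8*Y)
((-2 - 2)*(E(6) + 3) - 1)*5 + g(6, 0)/(1 - 11) = ((-2 - 2)*(6 + 3) - 1)*5 + (-24 - 8*6)/(1 - 11) = (-4*9 - 1)*5 + (-24 - 48)/(-10) = (-36 - 1)*5 - 1/10*(-72) = -37*5 + 36/5 = -185 + 36/5 = -889/5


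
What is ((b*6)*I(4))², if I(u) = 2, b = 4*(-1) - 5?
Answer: 11664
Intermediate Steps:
b = -9 (b = -4 - 5 = -9)
((b*6)*I(4))² = (-9*6*2)² = (-54*2)² = (-108)² = 11664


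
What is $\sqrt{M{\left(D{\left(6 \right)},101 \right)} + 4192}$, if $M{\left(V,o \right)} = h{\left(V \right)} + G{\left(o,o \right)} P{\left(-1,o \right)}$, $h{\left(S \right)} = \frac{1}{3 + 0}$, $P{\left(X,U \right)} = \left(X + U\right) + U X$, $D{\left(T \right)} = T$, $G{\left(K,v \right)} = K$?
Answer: $\frac{19 \sqrt{102}}{3} \approx 63.964$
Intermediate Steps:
$P{\left(X,U \right)} = U + X + U X$ ($P{\left(X,U \right)} = \left(U + X\right) + U X = U + X + U X$)
$h{\left(S \right)} = \frac{1}{3}$
$M{\left(V,o \right)} = \frac{1}{3} - o$ ($M{\left(V,o \right)} = \frac{1}{3} + o \left(o - 1 + o \left(-1\right)\right) = \frac{1}{3} + o \left(o - 1 - o\right) = \frac{1}{3} + o \left(-1\right) = \frac{1}{3} - o$)
$\sqrt{M{\left(D{\left(6 \right)},101 \right)} + 4192} = \sqrt{\left(\frac{1}{3} - 101\right) + 4192} = \sqrt{- \frac{302}{3} + 4192} = \sqrt{\frac{12274}{3}} = \frac{19 \sqrt{102}}{3}$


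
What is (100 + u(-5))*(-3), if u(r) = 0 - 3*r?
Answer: -345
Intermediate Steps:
u(r) = -3*r
(100 + u(-5))*(-3) = (100 - 3*(-5))*(-3) = (100 + 15)*(-3) = 115*(-3) = -345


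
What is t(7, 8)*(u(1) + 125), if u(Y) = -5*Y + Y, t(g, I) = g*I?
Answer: 6776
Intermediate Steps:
t(g, I) = I*g
u(Y) = -4*Y
t(7, 8)*(u(1) + 125) = (8*7)*(-4*1 + 125) = 56*(-4 + 125) = 56*121 = 6776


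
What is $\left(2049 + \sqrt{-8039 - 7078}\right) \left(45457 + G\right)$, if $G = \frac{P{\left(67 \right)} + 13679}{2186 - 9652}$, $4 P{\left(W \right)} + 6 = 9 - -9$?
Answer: $\frac{347682802860}{3733} + \frac{169684140 i \sqrt{15117}}{3733} \approx 9.3138 \cdot 10^{7} + 5.5888 \cdot 10^{6} i$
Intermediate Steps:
$P{\left(W \right)} = 3$ ($P{\left(W \right)} = - \frac{3}{2} + \frac{9 - -9}{4} = - \frac{3}{2} + \frac{9 + 9}{4} = - \frac{3}{2} + \frac{1}{4} \cdot 18 = - \frac{3}{2} + \frac{9}{2} = 3$)
$G = - \frac{6841}{3733}$ ($G = \frac{3 + 13679}{2186 - 9652} = \frac{13682}{-7466} = 13682 \left(- \frac{1}{7466}\right) = - \frac{6841}{3733} \approx -1.8326$)
$\left(2049 + \sqrt{-8039 - 7078}\right) \left(45457 + G\right) = \left(2049 + \sqrt{-8039 - 7078}\right) \left(45457 - \frac{6841}{3733}\right) = \left(2049 + \sqrt{-15117}\right) \frac{169684140}{3733} = \left(2049 + i \sqrt{15117}\right) \frac{169684140}{3733} = \frac{347682802860}{3733} + \frac{169684140 i \sqrt{15117}}{3733}$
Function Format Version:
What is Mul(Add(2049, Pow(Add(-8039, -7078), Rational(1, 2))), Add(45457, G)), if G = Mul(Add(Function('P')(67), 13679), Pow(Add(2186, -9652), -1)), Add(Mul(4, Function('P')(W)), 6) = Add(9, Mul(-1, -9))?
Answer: Add(Rational(347682802860, 3733), Mul(Rational(169684140, 3733), I, Pow(15117, Rational(1, 2)))) ≈ Add(9.3138e+7, Mul(5.5888e+6, I))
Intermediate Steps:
Function('P')(W) = 3 (Function('P')(W) = Add(Rational(-3, 2), Mul(Rational(1, 4), Add(9, Mul(-1, -9)))) = Add(Rational(-3, 2), Mul(Rational(1, 4), Add(9, 9))) = Add(Rational(-3, 2), Mul(Rational(1, 4), 18)) = Add(Rational(-3, 2), Rational(9, 2)) = 3)
G = Rational(-6841, 3733) (G = Mul(Add(3, 13679), Pow(Add(2186, -9652), -1)) = Mul(13682, Pow(-7466, -1)) = Mul(13682, Rational(-1, 7466)) = Rational(-6841, 3733) ≈ -1.8326)
Mul(Add(2049, Pow(Add(-8039, -7078), Rational(1, 2))), Add(45457, G)) = Mul(Add(2049, Pow(Add(-8039, -7078), Rational(1, 2))), Add(45457, Rational(-6841, 3733))) = Mul(Add(2049, Pow(-15117, Rational(1, 2))), Rational(169684140, 3733)) = Mul(Add(2049, Mul(I, Pow(15117, Rational(1, 2)))), Rational(169684140, 3733)) = Add(Rational(347682802860, 3733), Mul(Rational(169684140, 3733), I, Pow(15117, Rational(1, 2))))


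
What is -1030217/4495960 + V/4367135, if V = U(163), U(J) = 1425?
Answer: -898537995059/3926892854920 ≈ -0.22882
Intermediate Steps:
V = 1425
-1030217/4495960 + V/4367135 = -1030217/4495960 + 1425/4367135 = -1030217*1/4495960 + 1425*(1/4367135) = -1030217/4495960 + 285/873427 = -898537995059/3926892854920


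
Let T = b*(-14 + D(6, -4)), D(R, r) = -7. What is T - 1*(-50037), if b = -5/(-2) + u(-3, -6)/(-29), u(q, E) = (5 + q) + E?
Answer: 2898933/58 ≈ 49982.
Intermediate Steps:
u(q, E) = 5 + E + q
b = 153/58 (b = -5/(-2) + (5 - 6 - 3)/(-29) = -5*(-1/2) - 4*(-1/29) = 5/2 + 4/29 = 153/58 ≈ 2.6379)
T = -3213/58 (T = 153*(-14 - 7)/58 = (153/58)*(-21) = -3213/58 ≈ -55.397)
T - 1*(-50037) = -3213/58 - 1*(-50037) = -3213/58 + 50037 = 2898933/58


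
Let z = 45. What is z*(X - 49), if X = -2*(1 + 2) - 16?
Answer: -3195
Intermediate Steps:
X = -22 (X = -2*3 - 16 = -6 - 16 = -22)
z*(X - 49) = 45*(-22 - 49) = 45*(-71) = -3195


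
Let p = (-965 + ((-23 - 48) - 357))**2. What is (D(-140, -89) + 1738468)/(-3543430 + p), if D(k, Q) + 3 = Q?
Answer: -1738376/1602981 ≈ -1.0845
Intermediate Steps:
D(k, Q) = -3 + Q
p = 1940449 (p = (-965 + (-71 - 357))**2 = (-965 - 428)**2 = (-1393)**2 = 1940449)
(D(-140, -89) + 1738468)/(-3543430 + p) = ((-3 - 89) + 1738468)/(-3543430 + 1940449) = (-92 + 1738468)/(-1602981) = 1738376*(-1/1602981) = -1738376/1602981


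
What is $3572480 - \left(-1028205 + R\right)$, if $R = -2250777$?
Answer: $6851462$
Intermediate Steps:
$3572480 - \left(-1028205 + R\right) = 3572480 + \left(1028205 - -2250777\right) = 3572480 + \left(1028205 + 2250777\right) = 3572480 + 3278982 = 6851462$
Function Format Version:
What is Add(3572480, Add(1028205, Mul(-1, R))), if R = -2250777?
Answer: 6851462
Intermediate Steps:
Add(3572480, Add(1028205, Mul(-1, R))) = Add(3572480, Add(1028205, Mul(-1, -2250777))) = Add(3572480, Add(1028205, 2250777)) = Add(3572480, 3278982) = 6851462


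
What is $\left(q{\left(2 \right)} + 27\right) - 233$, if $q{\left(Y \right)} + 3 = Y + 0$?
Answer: $-207$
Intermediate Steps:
$q{\left(Y \right)} = -3 + Y$ ($q{\left(Y \right)} = -3 + \left(Y + 0\right) = -3 + Y$)
$\left(q{\left(2 \right)} + 27\right) - 233 = \left(\left(-3 + 2\right) + 27\right) - 233 = \left(-1 + 27\right) - 233 = 26 - 233 = -207$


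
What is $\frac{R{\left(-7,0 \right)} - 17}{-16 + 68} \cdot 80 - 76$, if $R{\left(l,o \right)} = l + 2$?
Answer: $- \frac{1428}{13} \approx -109.85$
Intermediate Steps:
$R{\left(l,o \right)} = 2 + l$
$\frac{R{\left(-7,0 \right)} - 17}{-16 + 68} \cdot 80 - 76 = \frac{\left(2 - 7\right) - 17}{-16 + 68} \cdot 80 - 76 = \frac{-5 - 17}{52} \cdot 80 - 76 = \left(-22\right) \frac{1}{52} \cdot 80 - 76 = \left(- \frac{11}{26}\right) 80 - 76 = - \frac{440}{13} - 76 = - \frac{1428}{13}$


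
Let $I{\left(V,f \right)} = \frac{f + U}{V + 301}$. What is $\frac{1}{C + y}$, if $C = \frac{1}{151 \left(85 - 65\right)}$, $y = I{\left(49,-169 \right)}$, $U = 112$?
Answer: $- \frac{105700}{17179} \approx -6.1529$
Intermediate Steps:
$I{\left(V,f \right)} = \frac{112 + f}{301 + V}$ ($I{\left(V,f \right)} = \frac{f + 112}{V + 301} = \frac{112 + f}{301 + V}$)
$y = - \frac{57}{350}$ ($y = \frac{112 - 169}{301 + 49} = \frac{1}{350} \left(-57\right) = - \frac{57}{350} \approx -0.16286$)
$C = \frac{1}{3020}$ ($C = \frac{1}{151 \cdot 20} = \frac{1}{3020} \approx 0.00033113$)
$\frac{1}{C + y} = \frac{1}{\frac{1}{3020} - \frac{57}{350}} = \frac{1}{- \frac{17179}{105700}} = - \frac{105700}{17179}$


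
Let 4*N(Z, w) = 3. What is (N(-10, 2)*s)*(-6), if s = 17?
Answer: -153/2 ≈ -76.500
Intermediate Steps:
N(Z, w) = ¾ (N(Z, w) = (¼)*3 = ¾)
(N(-10, 2)*s)*(-6) = ((¾)*17)*(-6) = (51/4)*(-6) = -153/2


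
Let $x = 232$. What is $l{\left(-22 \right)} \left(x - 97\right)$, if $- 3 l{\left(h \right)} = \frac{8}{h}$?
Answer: $\frac{180}{11} \approx 16.364$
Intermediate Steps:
$l{\left(h \right)} = - \frac{8}{3 h}$ ($l{\left(h \right)} = - \frac{8 \frac{1}{h}}{3} = - \frac{8}{3 h}$)
$l{\left(-22 \right)} \left(x - 97\right) = - \frac{8}{3 \left(-22\right)} \left(232 - 97\right) = \left(- \frac{8}{3}\right) \left(- \frac{1}{22}\right) 135 = \frac{4}{33} \cdot 135 = \frac{180}{11}$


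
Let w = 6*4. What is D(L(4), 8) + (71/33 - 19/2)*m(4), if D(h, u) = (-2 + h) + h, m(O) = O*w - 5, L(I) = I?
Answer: -43739/66 ≈ -662.71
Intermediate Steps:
w = 24
m(O) = -5 + 24*O (m(O) = O*24 - 5 = 24*O - 5 = -5 + 24*O)
D(h, u) = -2 + 2*h
D(L(4), 8) + (71/33 - 19/2)*m(4) = (-2 + 2*4) + (71/33 - 19/2)*(-5 + 24*4) = (-2 + 8) + (71*(1/33) - 19*½)*(-5 + 96) = 6 + (71/33 - 19/2)*91 = 6 - 485/66*91 = 6 - 44135/66 = -43739/66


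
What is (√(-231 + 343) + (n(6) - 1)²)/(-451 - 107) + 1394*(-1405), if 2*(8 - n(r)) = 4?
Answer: -1092882085/558 - 2*√7/279 ≈ -1.9586e+6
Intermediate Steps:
n(r) = 6 (n(r) = 8 - ½*4 = 8 - 2 = 6)
(√(-231 + 343) + (n(6) - 1)²)/(-451 - 107) + 1394*(-1405) = (√(-231 + 343) + (6 - 1)²)/(-451 - 107) + 1394*(-1405) = (√112 + 5²)/(-558) - 1958570 = (4*√7 + 25)*(-1/558) - 1958570 = (25 + 4*√7)*(-1/558) - 1958570 = (-25/558 - 2*√7/279) - 1958570 = -1092882085/558 - 2*√7/279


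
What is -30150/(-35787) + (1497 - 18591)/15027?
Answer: -17630992/59752361 ≈ -0.29507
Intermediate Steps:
-30150/(-35787) + (1497 - 18591)/15027 = -30150*(-1/35787) - 17094*1/15027 = 10050/11929 - 5698/5009 = -17630992/59752361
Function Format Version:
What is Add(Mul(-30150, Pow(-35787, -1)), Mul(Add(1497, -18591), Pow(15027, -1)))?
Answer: Rational(-17630992, 59752361) ≈ -0.29507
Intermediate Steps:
Add(Mul(-30150, Pow(-35787, -1)), Mul(Add(1497, -18591), Pow(15027, -1))) = Add(Mul(-30150, Rational(-1, 35787)), Mul(-17094, Rational(1, 15027))) = Add(Rational(10050, 11929), Rational(-5698, 5009)) = Rational(-17630992, 59752361)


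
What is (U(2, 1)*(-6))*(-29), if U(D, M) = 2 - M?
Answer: 174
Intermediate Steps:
(U(2, 1)*(-6))*(-29) = ((2 - 1*1)*(-6))*(-29) = ((2 - 1)*(-6))*(-29) = (1*(-6))*(-29) = -6*(-29) = 174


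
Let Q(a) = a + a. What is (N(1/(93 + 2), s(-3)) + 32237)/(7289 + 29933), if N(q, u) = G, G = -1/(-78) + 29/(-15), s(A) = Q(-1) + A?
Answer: 12571681/14516580 ≈ 0.86602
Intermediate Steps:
Q(a) = 2*a
s(A) = -2 + A (s(A) = 2*(-1) + A = -2 + A)
G = -749/390 (G = -1*(-1/78) + 29*(-1/15) = 1/78 - 29/15 = -749/390 ≈ -1.9205)
N(q, u) = -749/390
(N(1/(93 + 2), s(-3)) + 32237)/(7289 + 29933) = (-749/390 + 32237)/(7289 + 29933) = (12571681/390)/37222 = (12571681/390)*(1/37222) = 12571681/14516580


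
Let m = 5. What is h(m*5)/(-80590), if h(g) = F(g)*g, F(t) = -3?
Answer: 15/16118 ≈ 0.00093064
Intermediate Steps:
h(g) = -3*g
h(m*5)/(-80590) = -15*5/(-80590) = -3*25*(-1/80590) = -75*(-1/80590) = 15/16118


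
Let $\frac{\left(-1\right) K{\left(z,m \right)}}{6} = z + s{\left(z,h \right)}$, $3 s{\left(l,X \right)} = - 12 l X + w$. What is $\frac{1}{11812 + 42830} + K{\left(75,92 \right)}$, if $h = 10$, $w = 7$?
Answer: $\frac{958202113}{54642} \approx 17536.0$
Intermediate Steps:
$s{\left(l,X \right)} = \frac{7}{3} - 4 X l$ ($s{\left(l,X \right)} = \frac{- 12 l X + 7}{3} = \frac{- 12 X l + 7}{3} = \frac{7 - 12 X l}{3} = \frac{7}{3} - 4 X l$)
$K{\left(z,m \right)} = -14 + 234 z$ ($K{\left(z,m \right)} = - 6 \left(z + \left(\frac{7}{3} - 40 z\right)\right) = - 6 \left(z - \left(- \frac{7}{3} + 40 z\right)\right) = - 6 \left(\frac{7}{3} - 39 z\right) = -14 + 234 z$)
$\frac{1}{11812 + 42830} + K{\left(75,92 \right)} = \frac{1}{11812 + 42830} + \left(-14 + 234 \cdot 75\right) = \frac{1}{54642} + \left(-14 + 17550\right) = \frac{1}{54642} + 17536 = \frac{958202113}{54642}$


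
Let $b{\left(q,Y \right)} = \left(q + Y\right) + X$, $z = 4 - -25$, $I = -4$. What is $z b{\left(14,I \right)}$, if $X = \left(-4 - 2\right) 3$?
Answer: $-232$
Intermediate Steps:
$z = 29$ ($z = 4 + 25 = 29$)
$X = -18$ ($X = \left(-6\right) 3 = -18$)
$b{\left(q,Y \right)} = -18 + Y + q$ ($b{\left(q,Y \right)} = \left(q + Y\right) - 18 = \left(Y + q\right) - 18 = -18 + Y + q$)
$z b{\left(14,I \right)} = 29 \left(-18 - 4 + 14\right) = 29 \left(-8\right) = -232$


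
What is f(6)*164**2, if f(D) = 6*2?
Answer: 322752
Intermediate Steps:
f(D) = 12
f(6)*164**2 = 12*164**2 = 12*26896 = 322752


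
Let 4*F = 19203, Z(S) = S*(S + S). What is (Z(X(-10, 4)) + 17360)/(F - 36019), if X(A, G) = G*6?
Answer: -74048/124873 ≈ -0.59299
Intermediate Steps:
X(A, G) = 6*G
Z(S) = 2*S² (Z(S) = S*(2*S) = 2*S²)
F = 19203/4 (F = (¼)*19203 = 19203/4 ≈ 4800.8)
(Z(X(-10, 4)) + 17360)/(F - 36019) = (2*(6*4)² + 17360)/(19203/4 - 36019) = (2*24² + 17360)/(-124873/4) = (2*576 + 17360)*(-4/124873) = (1152 + 17360)*(-4/124873) = 18512*(-4/124873) = -74048/124873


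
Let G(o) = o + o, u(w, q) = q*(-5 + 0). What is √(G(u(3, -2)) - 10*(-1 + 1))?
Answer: 2*√5 ≈ 4.4721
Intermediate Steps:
u(w, q) = -5*q (u(w, q) = q*(-5) = -5*q)
G(o) = 2*o
√(G(u(3, -2)) - 10*(-1 + 1)) = √(2*(-5*(-2)) - 10*(-1 + 1)) = √(2*10 - 10*0) = √(20 + 0) = √20 = 2*√5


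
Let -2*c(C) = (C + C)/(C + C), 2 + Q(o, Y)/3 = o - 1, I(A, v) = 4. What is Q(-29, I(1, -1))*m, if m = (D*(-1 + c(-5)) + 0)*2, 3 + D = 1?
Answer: -576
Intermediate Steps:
D = -2 (D = -3 + 1 = -2)
Q(o, Y) = -9 + 3*o (Q(o, Y) = -6 + 3*(o - 1) = -6 + 3*(-1 + o) = -6 + (-3 + 3*o) = -9 + 3*o)
c(C) = -1/2 (c(C) = -(C + C)/(2*(C + C)) = -2*C/(2*(2*C)) = -2*C*1/(2*C)/2 = -1/2*1 = -1/2)
m = 6 (m = (-2*(-1 - 1/2) + 0)*2 = (-2*(-3/2) + 0)*2 = (3 + 0)*2 = 3*2 = 6)
Q(-29, I(1, -1))*m = (-9 + 3*(-29))*6 = (-9 - 87)*6 = -96*6 = -576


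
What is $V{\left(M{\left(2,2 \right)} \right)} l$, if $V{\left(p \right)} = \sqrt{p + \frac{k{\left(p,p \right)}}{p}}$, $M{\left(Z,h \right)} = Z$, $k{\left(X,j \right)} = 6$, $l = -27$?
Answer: $- 27 \sqrt{5} \approx -60.374$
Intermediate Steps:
$V{\left(p \right)} = \sqrt{p + \frac{6}{p}}$
$V{\left(M{\left(2,2 \right)} \right)} l = \sqrt{2 + \frac{6}{2}} \left(-27\right) = \sqrt{2 + 6 \cdot \frac{1}{2}} \left(-27\right) = \sqrt{2 + 3} \left(-27\right) = \sqrt{5} \left(-27\right) = - 27 \sqrt{5}$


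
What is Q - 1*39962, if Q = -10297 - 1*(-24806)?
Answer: -25453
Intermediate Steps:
Q = 14509 (Q = -10297 + 24806 = 14509)
Q - 1*39962 = 14509 - 1*39962 = 14509 - 39962 = -25453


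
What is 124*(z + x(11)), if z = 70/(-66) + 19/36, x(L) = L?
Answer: 128495/99 ≈ 1297.9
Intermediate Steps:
z = -211/396 (z = 70*(-1/66) + 19*(1/36) = -35/33 + 19/36 = -211/396 ≈ -0.53283)
124*(z + x(11)) = 124*(-211/396 + 11) = 124*(4145/396) = 128495/99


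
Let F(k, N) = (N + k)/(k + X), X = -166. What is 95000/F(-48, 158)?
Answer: -2033000/11 ≈ -1.8482e+5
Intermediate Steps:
F(k, N) = (N + k)/(-166 + k) (F(k, N) = (N + k)/(k - 166) = (N + k)/(-166 + k))
95000/F(-48, 158) = 95000/(((158 - 48)/(-166 - 48))) = 95000/((110/(-214))) = 95000/((-1/214*110)) = 95000/(-55/107) = 95000*(-107/55) = -2033000/11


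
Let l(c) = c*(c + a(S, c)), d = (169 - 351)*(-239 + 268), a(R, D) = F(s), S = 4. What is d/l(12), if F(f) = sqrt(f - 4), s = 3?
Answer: -182/5 + 91*I/30 ≈ -36.4 + 3.0333*I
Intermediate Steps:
F(f) = sqrt(-4 + f)
a(R, D) = I (a(R, D) = sqrt(-4 + 3) = sqrt(-1) = I)
d = -5278 (d = -182*29 = -5278)
l(c) = c*(I + c) (l(c) = c*(c + I) = c*(I + c))
d/l(12) = -5278*1/(12*(I + 12)) = -(182/5 - 91*I/30) = -5278*(144 - 12*I)/20880 = -91*(144 - 12*I)/360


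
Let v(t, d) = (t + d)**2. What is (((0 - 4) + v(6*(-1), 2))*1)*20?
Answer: 240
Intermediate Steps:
v(t, d) = (d + t)**2
(((0 - 4) + v(6*(-1), 2))*1)*20 = (((0 - 4) + (2 + 6*(-1))**2)*1)*20 = ((-4 + (2 - 6)**2)*1)*20 = ((-4 + (-4)**2)*1)*20 = ((-4 + 16)*1)*20 = (12*1)*20 = 12*20 = 240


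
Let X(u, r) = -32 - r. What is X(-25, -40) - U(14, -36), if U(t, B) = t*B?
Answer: 512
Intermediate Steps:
U(t, B) = B*t
X(-25, -40) - U(14, -36) = (-32 - 1*(-40)) - (-36)*14 = (-32 + 40) - 1*(-504) = 8 + 504 = 512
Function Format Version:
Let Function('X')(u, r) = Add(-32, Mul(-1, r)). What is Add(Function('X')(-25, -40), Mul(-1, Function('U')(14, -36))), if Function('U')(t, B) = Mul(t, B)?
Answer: 512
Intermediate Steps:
Function('U')(t, B) = Mul(B, t)
Add(Function('X')(-25, -40), Mul(-1, Function('U')(14, -36))) = Add(Add(-32, Mul(-1, -40)), Mul(-1, Mul(-36, 14))) = Add(Add(-32, 40), Mul(-1, -504)) = Add(8, 504) = 512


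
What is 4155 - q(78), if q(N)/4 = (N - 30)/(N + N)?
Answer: 53999/13 ≈ 4153.8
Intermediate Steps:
q(N) = 2*(-30 + N)/N (q(N) = 4*((N - 30)/(N + N)) = 4*((-30 + N)/((2*N))) = 4*((-30 + N)*(1/(2*N))) = 4*((-30 + N)/(2*N)) = 2*(-30 + N)/N)
4155 - q(78) = 4155 - (2 - 60/78) = 4155 - (2 - 60*1/78) = 4155 - (2 - 10/13) = 4155 - 1*16/13 = 4155 - 16/13 = 53999/13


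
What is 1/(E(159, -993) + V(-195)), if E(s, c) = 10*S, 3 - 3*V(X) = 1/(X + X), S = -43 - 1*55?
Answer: -1170/1145429 ≈ -0.0010215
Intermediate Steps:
S = -98 (S = -43 - 55 = -98)
V(X) = 1 - 1/(6*X) (V(X) = 1 - 1/(3*(X + X)) = 1 - 1/(2*X)/3 = 1 - 1/(6*X))
E(s, c) = -980 (E(s, c) = 10*(-98) = -980)
1/(E(159, -993) + V(-195)) = 1/(-980 + (-⅙ - 195)/(-195)) = 1/(-980 - 1/195*(-1171/6)) = 1/(-980 + 1171/1170) = 1/(-1145429/1170) = -1170/1145429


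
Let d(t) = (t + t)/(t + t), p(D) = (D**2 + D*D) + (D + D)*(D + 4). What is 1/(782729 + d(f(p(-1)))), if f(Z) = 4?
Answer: 1/782730 ≈ 1.2776e-6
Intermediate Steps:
p(D) = 2*D**2 + 2*D*(4 + D) (p(D) = (D**2 + D**2) + (2*D)*(4 + D) = 2*D**2 + 2*D*(4 + D))
d(t) = 1 (d(t) = (2*t)/((2*t)) = (2*t)*(1/(2*t)) = 1)
1/(782729 + d(f(p(-1)))) = 1/(782729 + 1) = 1/782730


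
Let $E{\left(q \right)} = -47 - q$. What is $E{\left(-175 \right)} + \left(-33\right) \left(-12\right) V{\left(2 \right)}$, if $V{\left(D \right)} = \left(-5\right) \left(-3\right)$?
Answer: $6068$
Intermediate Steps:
$V{\left(D \right)} = 15$
$E{\left(-175 \right)} + \left(-33\right) \left(-12\right) V{\left(2 \right)} = \left(-47 - -175\right) + \left(-33\right) \left(-12\right) 15 = \left(-47 + 175\right) + 396 \cdot 15 = 128 + 5940 = 6068$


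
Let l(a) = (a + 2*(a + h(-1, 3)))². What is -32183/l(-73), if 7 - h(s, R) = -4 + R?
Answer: -32183/41209 ≈ -0.78097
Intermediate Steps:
h(s, R) = 11 - R (h(s, R) = 7 - (-4 + R) = 7 + (4 - R) = 11 - R)
l(a) = (16 + 3*a)² (l(a) = (a + 2*(a + (11 - 1*3)))² = (a + 2*(a + (11 - 3)))² = (a + 2*(a + 8))² = (a + 2*(8 + a))² = (a + (16 + 2*a))² = (16 + 3*a)²)
-32183/l(-73) = -32183/(16 + 3*(-73))² = -32183/(16 - 219)² = -32183/((-203)²) = -32183/41209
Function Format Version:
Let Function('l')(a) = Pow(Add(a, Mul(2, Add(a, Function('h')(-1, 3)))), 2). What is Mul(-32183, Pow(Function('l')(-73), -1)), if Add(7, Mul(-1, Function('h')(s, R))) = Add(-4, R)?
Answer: Rational(-32183, 41209) ≈ -0.78097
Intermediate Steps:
Function('h')(s, R) = Add(11, Mul(-1, R)) (Function('h')(s, R) = Add(7, Mul(-1, Add(-4, R))) = Add(7, Add(4, Mul(-1, R))) = Add(11, Mul(-1, R)))
Function('l')(a) = Pow(Add(16, Mul(3, a)), 2) (Function('l')(a) = Pow(Add(a, Mul(2, Add(a, Add(11, Mul(-1, 3))))), 2) = Pow(Add(a, Mul(2, Add(a, Add(11, -3)))), 2) = Pow(Add(a, Mul(2, Add(a, 8))), 2) = Pow(Add(a, Mul(2, Add(8, a))), 2) = Pow(Add(a, Add(16, Mul(2, a))), 2) = Pow(Add(16, Mul(3, a)), 2))
Mul(-32183, Pow(Function('l')(-73), -1)) = Mul(-32183, Pow(Pow(Add(16, Mul(3, -73)), 2), -1)) = Mul(-32183, Pow(Pow(Add(16, -219), 2), -1)) = Mul(-32183, Pow(Pow(-203, 2), -1)) = Mul(-32183, Pow(41209, -1)) = Mul(-32183, Rational(1, 41209)) = Rational(-32183, 41209)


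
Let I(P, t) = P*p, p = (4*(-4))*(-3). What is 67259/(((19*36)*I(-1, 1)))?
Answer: -67259/32832 ≈ -2.0486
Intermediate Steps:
p = 48 (p = -16*(-3) = 48)
I(P, t) = 48*P (I(P, t) = P*48 = 48*P)
67259/(((19*36)*I(-1, 1))) = 67259/(((19*36)*(48*(-1)))) = 67259/((684*(-48))) = 67259/(-32832) = 67259*(-1/32832) = -67259/32832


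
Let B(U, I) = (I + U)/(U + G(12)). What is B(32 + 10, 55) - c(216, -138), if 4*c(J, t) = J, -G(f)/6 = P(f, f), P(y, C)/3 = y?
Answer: -9493/174 ≈ -54.557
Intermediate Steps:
P(y, C) = 3*y
G(f) = -18*f
B(U, I) = (I + U)/(-216 + U) (B(U, I) = (I + U)/(U - 18*12) = (I + U)/(U - 216) = (I + U)/(-216 + U))
c(J, t) = J/4
B(32 + 10, 55) - c(216, -138) = (55 + (32 + 10))/(-216 + (32 + 10)) - 216/4 = (55 + 42)/(-216 + 42) - 1*54 = 97/(-174) - 54 = -1/174*97 - 54 = -97/174 - 54 = -9493/174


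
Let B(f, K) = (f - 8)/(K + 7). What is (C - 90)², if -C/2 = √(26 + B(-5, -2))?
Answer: 40968/5 + 216*√65 ≈ 9935.0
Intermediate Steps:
B(f, K) = (-8 + f)/(7 + K)
C = -6*√65/5 (C = -2*√(26 + (-8 - 5)/(7 - 2)) = -2*√(26 - 13/5) = -6*√65/5 ≈ -9.6747)
(C - 90)² = (-6*√65/5 - 90)² = (-90 - 6*√65/5)²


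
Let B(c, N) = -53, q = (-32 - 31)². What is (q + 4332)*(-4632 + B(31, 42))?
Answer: -38890185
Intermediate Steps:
q = 3969 (q = (-63)² = 3969)
(q + 4332)*(-4632 + B(31, 42)) = (3969 + 4332)*(-4632 - 53) = 8301*(-4685) = -38890185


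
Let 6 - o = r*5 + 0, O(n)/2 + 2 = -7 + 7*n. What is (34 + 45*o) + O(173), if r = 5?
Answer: 1583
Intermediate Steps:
O(n) = -18 + 14*n (O(n) = -4 + 2*(-7 + 7*n) = -4 + (-14 + 14*n) = -18 + 14*n)
o = -19 (o = 6 - (5*5 + 0) = 6 - (25 + 0) = 6 - 1*25 = 6 - 25 = -19)
(34 + 45*o) + O(173) = (34 + 45*(-19)) + (-18 + 14*173) = (34 - 855) + (-18 + 2422) = -821 + 2404 = 1583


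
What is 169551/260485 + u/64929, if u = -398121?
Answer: -30898590602/5637676855 ≈ -5.4807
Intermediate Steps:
169551/260485 + u/64929 = 169551/260485 - 398121/64929 = 169551*(1/260485) - 398121*1/64929 = 169551/260485 - 132707/21643 = -30898590602/5637676855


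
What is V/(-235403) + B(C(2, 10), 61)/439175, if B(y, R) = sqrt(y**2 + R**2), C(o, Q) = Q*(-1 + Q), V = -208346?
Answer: 208346/235403 + sqrt(11821)/439175 ≈ 0.88531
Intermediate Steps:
B(y, R) = sqrt(R**2 + y**2)
V/(-235403) + B(C(2, 10), 61)/439175 = -208346/(-235403) + sqrt(61**2 + (10*(-1 + 10))**2)/439175 = -208346*(-1/235403) + sqrt(3721 + (10*9)**2)*(1/439175) = 208346/235403 + sqrt(3721 + 90**2)*(1/439175) = 208346/235403 + sqrt(3721 + 8100)*(1/439175) = 208346/235403 + sqrt(11821)*(1/439175) = 208346/235403 + sqrt(11821)/439175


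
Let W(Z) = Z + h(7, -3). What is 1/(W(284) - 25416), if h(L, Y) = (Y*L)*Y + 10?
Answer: -1/25059 ≈ -3.9906e-5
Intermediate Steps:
h(L, Y) = 10 + L*Y² (h(L, Y) = (L*Y)*Y + 10 = L*Y² + 10 = 10 + L*Y²)
W(Z) = 73 + Z (W(Z) = Z + (10 + 7*(-3)²) = Z + (10 + 7*9) = Z + (10 + 63) = Z + 73 = 73 + Z)
1/(W(284) - 25416) = 1/((73 + 284) - 25416) = 1/(357 - 25416) = 1/(-25059) = -1/25059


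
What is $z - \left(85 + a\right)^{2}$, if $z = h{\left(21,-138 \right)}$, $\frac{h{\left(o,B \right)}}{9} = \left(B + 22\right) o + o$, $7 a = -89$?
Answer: $- \frac{1321051}{49} \approx -26960.0$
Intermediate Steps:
$a = - \frac{89}{7}$ ($a = \frac{1}{7} \left(-89\right) = - \frac{89}{7} \approx -12.714$)
$h{\left(o,B \right)} = 9 o + 9 o \left(22 + B\right)$ ($h{\left(o,B \right)} = 9 \left(\left(B + 22\right) o + o\right) = 9 \left(\left(22 + B\right) o + o\right) = 9 \left(o \left(22 + B\right) + o\right) = 9 \left(o + o \left(22 + B\right)\right) = 9 o + 9 o \left(22 + B\right)$)
$z = -21735$ ($z = 9 \cdot 21 \left(23 - 138\right) = 9 \cdot 21 \left(-115\right) = -21735$)
$z - \left(85 + a\right)^{2} = -21735 - \left(85 - \frac{89}{7}\right)^{2} = -21735 - \left(\frac{506}{7}\right)^{2} = -21735 - \frac{256036}{49} = - \frac{1321051}{49}$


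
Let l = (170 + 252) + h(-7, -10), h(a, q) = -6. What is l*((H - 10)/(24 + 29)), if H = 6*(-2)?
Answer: -9152/53 ≈ -172.68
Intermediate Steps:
H = -12
l = 416 (l = (170 + 252) - 6 = 422 - 6 = 416)
l*((H - 10)/(24 + 29)) = 416*((-12 - 10)/(24 + 29)) = 416*(-22/53) = -9152/53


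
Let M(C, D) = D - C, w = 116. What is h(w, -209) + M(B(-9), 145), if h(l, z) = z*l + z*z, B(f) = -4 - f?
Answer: 19577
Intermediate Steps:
h(l, z) = z**2 + l*z (h(l, z) = l*z + z**2 = z**2 + l*z)
h(w, -209) + M(B(-9), 145) = -209*(116 - 209) + (145 - (-4 - 1*(-9))) = -209*(-93) + (145 - (-4 + 9)) = 19437 + (145 - 1*5) = 19437 + (145 - 5) = 19437 + 140 = 19577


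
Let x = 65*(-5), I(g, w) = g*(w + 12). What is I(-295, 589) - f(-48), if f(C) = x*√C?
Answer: -177295 + 1300*I*√3 ≈ -1.773e+5 + 2251.7*I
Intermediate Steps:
I(g, w) = g*(12 + w)
x = -325
f(C) = -325*√C
I(-295, 589) - f(-48) = -295*(12 + 589) - (-325)*√(-48) = -295*601 - (-325)*4*I*√3 = -177295 - (-1300)*I*√3 = -177295 + 1300*I*√3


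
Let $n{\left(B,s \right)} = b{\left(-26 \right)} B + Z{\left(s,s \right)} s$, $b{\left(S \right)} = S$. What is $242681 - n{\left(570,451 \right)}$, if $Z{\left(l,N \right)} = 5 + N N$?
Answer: $-91478605$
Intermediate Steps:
$Z{\left(l,N \right)} = 5 + N^{2}$
$n{\left(B,s \right)} = - 26 B + s \left(5 + s^{2}\right)$ ($n{\left(B,s \right)} = - 26 B + \left(5 + s^{2}\right) s = - 26 B + s \left(5 + s^{2}\right)$)
$242681 - n{\left(570,451 \right)} = 242681 - \left(\left(-26\right) 570 + 451 \left(5 + 451^{2}\right)\right) = 242681 - \left(-14820 + 451 \left(5 + 203401\right)\right) = 242681 - \left(-14820 + 451 \cdot 203406\right) = 242681 - \left(-14820 + 91736106\right) = 242681 - 91721286 = -91478605$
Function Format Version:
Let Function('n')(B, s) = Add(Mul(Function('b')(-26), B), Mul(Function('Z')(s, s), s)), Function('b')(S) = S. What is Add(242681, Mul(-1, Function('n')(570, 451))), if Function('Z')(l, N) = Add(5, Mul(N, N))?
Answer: -91478605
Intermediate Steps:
Function('Z')(l, N) = Add(5, Pow(N, 2))
Function('n')(B, s) = Add(Mul(-26, B), Mul(s, Add(5, Pow(s, 2)))) (Function('n')(B, s) = Add(Mul(-26, B), Mul(Add(5, Pow(s, 2)), s)) = Add(Mul(-26, B), Mul(s, Add(5, Pow(s, 2)))))
Add(242681, Mul(-1, Function('n')(570, 451))) = Add(242681, Mul(-1, Add(Mul(-26, 570), Mul(451, Add(5, Pow(451, 2)))))) = Add(242681, Mul(-1, Add(-14820, Mul(451, Add(5, 203401))))) = Add(242681, Mul(-1, Add(-14820, Mul(451, 203406)))) = Add(242681, Mul(-1, Add(-14820, 91736106))) = Add(242681, Mul(-1, 91721286)) = Add(242681, -91721286) = -91478605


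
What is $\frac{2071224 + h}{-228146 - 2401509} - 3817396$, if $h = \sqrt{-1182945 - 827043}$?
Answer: $- \frac{10038436549604}{2629655} - \frac{6 i \sqrt{55833}}{2629655} \approx -3.8174 \cdot 10^{6} - 0.00053914 i$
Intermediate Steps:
$h = 6 i \sqrt{55833}$ ($h = \sqrt{-2009988} = 6 i \sqrt{55833} \approx 1417.7 i$)
$\frac{2071224 + h}{-228146 - 2401509} - 3817396 = \frac{2071224 + 6 i \sqrt{55833}}{-228146 - 2401509} - 3817396 = \frac{2071224 + 6 i \sqrt{55833}}{-2629655} - 3817396 = \left(2071224 + 6 i \sqrt{55833}\right) \left(- \frac{1}{2629655}\right) - 3817396 = \left(- \frac{2071224}{2629655} - \frac{6 i \sqrt{55833}}{2629655}\right) - 3817396 = - \frac{10038436549604}{2629655} - \frac{6 i \sqrt{55833}}{2629655}$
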